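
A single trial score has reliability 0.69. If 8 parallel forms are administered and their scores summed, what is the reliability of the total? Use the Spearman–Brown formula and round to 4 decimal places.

0.9468

ρ_k = kρ / (1 + (k−1)ρ) = 8·0.69 / (1 + 7·0.69) = 5.520 / 5.830 = 0.9468.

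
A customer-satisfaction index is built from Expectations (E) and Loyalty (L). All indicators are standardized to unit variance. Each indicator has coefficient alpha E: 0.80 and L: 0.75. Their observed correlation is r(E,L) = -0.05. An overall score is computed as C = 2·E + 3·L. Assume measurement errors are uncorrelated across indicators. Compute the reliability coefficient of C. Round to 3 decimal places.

0.754

Var(C) = 2² + 3² + 2·[6·(-0.05)] = 13 − 0.6 = 12.4.
With uncorrelated errors the cross-covariances are all true-score covariance, so they carry over unchanged; only the diagonal terms shrink to ρᵢσᵢ².
True-score variance = [2²·0.80 + 3²·0.75] − 0.6 = 9.95 − 0.6 = 9.35.
Reliability = 9.35 / 12.4 = 0.754.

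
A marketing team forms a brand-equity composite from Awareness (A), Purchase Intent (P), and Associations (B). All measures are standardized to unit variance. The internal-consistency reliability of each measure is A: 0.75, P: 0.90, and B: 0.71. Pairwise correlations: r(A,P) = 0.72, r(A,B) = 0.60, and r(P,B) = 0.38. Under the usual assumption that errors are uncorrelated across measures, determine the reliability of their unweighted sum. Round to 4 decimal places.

Var(A+P+B) = 3 + 2·[0.72 + 0.60 + 0.38] = 3 + 3.4 = 6.4.
Under uncorrelated errors the observed covariances equal the true-score covariances, so only the own-variance terms attenuate.
True-score variance = [0.75 + 0.90 + 0.71] + 3.4 = 2.36 + 3.4 = 5.76.
Reliability = 5.76 / 6.4 = 0.9000.

0.9000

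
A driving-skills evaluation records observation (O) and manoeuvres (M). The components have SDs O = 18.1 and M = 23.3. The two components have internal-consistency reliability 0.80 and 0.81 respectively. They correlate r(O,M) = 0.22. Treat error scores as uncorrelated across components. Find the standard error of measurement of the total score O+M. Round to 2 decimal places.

12.99

Var(total) = 870.5 + 185.561 = 1056.06.
True-score variance = 701.829 + 185.561 = 887.39, so reliability = 0.8403.
Error variance = 1056.06 − 887.39 = 168.671; SEM = √168.671 = 12.99.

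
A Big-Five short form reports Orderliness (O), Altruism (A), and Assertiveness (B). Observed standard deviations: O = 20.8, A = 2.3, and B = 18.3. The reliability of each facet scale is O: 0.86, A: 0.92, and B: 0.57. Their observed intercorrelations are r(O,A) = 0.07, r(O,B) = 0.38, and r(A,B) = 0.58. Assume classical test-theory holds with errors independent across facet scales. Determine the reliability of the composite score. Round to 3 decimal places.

0.817

Var(O+A+B) = 20.8² + 2.3² + 18.3² + 2·[20.8·2.3·0.07 + 20.8·18.3·0.38 + 2.3·18.3·0.58] = 772.82 + 344.808 = 1117.63.
Under uncorrelated errors the observed covariances equal the true-score covariances, so only the own-variance terms attenuate.
True-score variance = [20.8²·0.86 + 2.3²·0.92 + 18.3²·0.57] + 344.808 = 567.825 + 344.808 = 912.633.
Reliability = 912.633 / 1117.63 = 0.817.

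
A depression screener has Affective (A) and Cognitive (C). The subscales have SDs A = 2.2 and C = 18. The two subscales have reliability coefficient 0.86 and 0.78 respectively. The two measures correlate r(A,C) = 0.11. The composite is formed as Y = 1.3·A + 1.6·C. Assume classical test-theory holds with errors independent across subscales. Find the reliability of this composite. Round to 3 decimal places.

Var(Y) = 1.3²·2.2² + 1.6²·18² + 2·[2.08·2.2·18·0.11] = 837.62 + 18.121 = 855.741.
With uncorrelated errors the cross-covariances are all true-score covariance, so they carry over unchanged; only the diagonal terms shrink to ρᵢσᵢ².
True-score variance = [1.3²·2.2²·0.86 + 1.6²·18²·0.78] + 18.121 = 653.998 + 18.121 = 672.119.
Reliability = 672.119 / 855.741 = 0.785.

0.785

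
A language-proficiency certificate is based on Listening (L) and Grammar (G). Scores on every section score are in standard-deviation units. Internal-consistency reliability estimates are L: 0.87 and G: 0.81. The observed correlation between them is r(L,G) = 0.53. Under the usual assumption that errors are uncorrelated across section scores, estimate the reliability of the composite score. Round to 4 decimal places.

Var(L+G) = 2 + 2·[0.53] = 2 + 1.06 = 3.06.
Under uncorrelated errors the observed covariances equal the true-score covariances, so only the own-variance terms attenuate.
True-score variance = [0.87 + 0.81] + 1.06 = 1.68 + 1.06 = 2.74.
Reliability = 2.74 / 3.06 = 0.8954.

0.8954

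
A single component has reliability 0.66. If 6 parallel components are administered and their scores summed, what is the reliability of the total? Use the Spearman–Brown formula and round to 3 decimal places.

ρ_k = kρ / (1 + (k−1)ρ) = 6·0.66 / (1 + 5·0.66) = 3.960 / 4.300 = 0.921.

0.921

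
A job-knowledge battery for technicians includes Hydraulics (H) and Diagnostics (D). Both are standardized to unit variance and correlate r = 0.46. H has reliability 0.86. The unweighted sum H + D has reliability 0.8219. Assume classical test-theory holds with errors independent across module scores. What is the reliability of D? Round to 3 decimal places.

0.620

Var(H+D) = 2 + 2·0.46 = 2.920.
True-score variance = ρ_H + ρ_D + 2·0.46, so 0.8219 = (0.86 + ρ_D + 0.92) / 2.920.
ρ_D = 0.8219·2.920 − 0.86 − 0.92 = 0.620.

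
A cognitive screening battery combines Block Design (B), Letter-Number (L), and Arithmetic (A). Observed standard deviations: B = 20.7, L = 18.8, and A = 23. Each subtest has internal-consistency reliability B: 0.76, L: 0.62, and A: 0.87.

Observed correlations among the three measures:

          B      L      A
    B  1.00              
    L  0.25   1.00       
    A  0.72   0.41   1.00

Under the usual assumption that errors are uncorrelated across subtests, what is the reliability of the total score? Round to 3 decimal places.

Var(B+L+A) = 20.7² + 18.8² + 23² + 2·[20.7·18.8·0.25 + 20.7·23·0.72 + 18.8·23·0.41] = 1310.93 + 1234.73 = 2545.66.
Because errors are independent across components, Cov(Tᵢ,Tⱼ) = Cov(Xᵢ,Xⱼ); the off-diagonal part of the true-score variance is the same as above.
True-score variance = [20.7²·0.76 + 18.8²·0.62 + 23²·0.87] + 1234.73 = 1005.02 + 1234.73 = 2239.75.
Reliability = 2239.75 / 2545.66 = 0.880.

0.880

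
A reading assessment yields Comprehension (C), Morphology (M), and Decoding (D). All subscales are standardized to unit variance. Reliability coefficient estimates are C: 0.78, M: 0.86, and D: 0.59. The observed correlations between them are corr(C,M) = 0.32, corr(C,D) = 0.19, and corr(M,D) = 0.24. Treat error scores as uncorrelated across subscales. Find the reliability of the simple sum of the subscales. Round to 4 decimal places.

0.8289

Var(C+M+D) = 3 + 2·[0.32 + 0.19 + 0.24] = 3 + 1.5 = 4.5.
Under uncorrelated errors the observed covariances equal the true-score covariances, so only the own-variance terms attenuate.
True-score variance = [0.78 + 0.86 + 0.59] + 1.5 = 2.23 + 1.5 = 3.73.
Reliability = 3.73 / 4.5 = 0.8289.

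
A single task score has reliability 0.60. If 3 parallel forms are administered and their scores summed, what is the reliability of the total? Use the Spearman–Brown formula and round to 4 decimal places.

0.8182

ρ_k = kρ / (1 + (k−1)ρ) = 3·0.60 / (1 + 2·0.60) = 1.800 / 2.200 = 0.8182.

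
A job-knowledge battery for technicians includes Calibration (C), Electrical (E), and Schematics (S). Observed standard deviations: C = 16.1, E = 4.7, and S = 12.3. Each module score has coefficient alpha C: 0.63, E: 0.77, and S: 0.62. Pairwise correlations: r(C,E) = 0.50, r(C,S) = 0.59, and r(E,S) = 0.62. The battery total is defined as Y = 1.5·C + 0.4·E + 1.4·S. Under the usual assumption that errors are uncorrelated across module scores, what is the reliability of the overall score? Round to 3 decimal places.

Var(Y) = 1.5²·16.1² + 0.4²·4.7² + 1.4²·12.3² + 2·[0.6·16.1·4.7·0.50 + 2.1·16.1·12.3·0.59 + 0.56·4.7·12.3·0.62] = 883.285 + 576.264 = 1459.55.
Under uncorrelated errors the observed covariances equal the true-score covariances, so only the own-variance terms attenuate.
True-score variance = [1.5²·16.1²·0.63 + 0.4²·4.7²·0.77 + 1.4²·12.3²·0.62] + 576.264 = 553.999 + 576.264 = 1130.26.
Reliability = 1130.26 / 1459.55 = 0.774.

0.774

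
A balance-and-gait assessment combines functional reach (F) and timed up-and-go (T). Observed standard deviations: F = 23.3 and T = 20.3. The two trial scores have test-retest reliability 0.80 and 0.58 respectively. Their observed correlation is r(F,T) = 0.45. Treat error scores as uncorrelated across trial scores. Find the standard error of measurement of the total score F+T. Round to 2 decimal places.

Var(total) = 954.98 + 425.691 = 1380.67.
True-score variance = 673.324 + 425.691 = 1099.02, so reliability = 0.7960.
Error variance = 1380.67 − 1099.02 = 281.656; SEM = √281.656 = 16.78.

16.78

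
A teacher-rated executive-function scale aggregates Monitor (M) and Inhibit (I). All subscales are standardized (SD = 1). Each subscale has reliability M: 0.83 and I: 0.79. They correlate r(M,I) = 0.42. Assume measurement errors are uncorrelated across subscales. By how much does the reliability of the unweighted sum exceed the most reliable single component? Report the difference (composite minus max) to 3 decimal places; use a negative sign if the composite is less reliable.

0.036

Var(sum) = 2 + 0.84 = 2.84; true-score variance = 1.62 + 0.84 = 2.46; composite reliability = 0.8662.
Max component reliability = 0.8300.
Difference = 0.8662 − 0.8300 = 0.036.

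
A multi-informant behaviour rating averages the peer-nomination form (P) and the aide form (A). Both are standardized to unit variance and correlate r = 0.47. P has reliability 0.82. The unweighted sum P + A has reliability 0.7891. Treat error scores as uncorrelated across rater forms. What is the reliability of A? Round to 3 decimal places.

0.560

Var(P+A) = 2 + 2·0.47 = 2.940.
True-score variance = ρ_P + ρ_A + 2·0.47, so 0.7891 = (0.82 + ρ_A + 0.94) / 2.940.
ρ_A = 0.7891·2.940 − 0.82 − 0.94 = 0.560.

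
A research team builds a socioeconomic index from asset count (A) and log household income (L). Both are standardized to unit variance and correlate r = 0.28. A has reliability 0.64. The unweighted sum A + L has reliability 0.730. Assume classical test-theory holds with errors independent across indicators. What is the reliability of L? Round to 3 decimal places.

Var(A+L) = 2 + 2·0.28 = 2.560.
True-score variance = ρ_A + ρ_L + 2·0.28, so 0.730 = (0.64 + ρ_L + 0.56) / 2.560.
ρ_L = 0.730·2.560 − 0.64 − 0.56 = 0.669.

0.669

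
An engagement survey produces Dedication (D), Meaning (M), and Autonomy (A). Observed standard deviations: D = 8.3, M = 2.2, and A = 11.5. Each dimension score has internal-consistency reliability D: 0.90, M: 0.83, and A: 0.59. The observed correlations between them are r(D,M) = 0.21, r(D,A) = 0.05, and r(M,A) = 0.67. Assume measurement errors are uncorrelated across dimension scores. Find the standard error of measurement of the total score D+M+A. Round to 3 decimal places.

Var(total) = 205.98 + 51.1162 = 257.096.
True-score variance = 144.046 + 51.1162 = 195.162, so reliability = 0.7591.
Error variance = 257.096 − 195.162 = 61.9343; SEM = √61.9343 = 7.870.

7.870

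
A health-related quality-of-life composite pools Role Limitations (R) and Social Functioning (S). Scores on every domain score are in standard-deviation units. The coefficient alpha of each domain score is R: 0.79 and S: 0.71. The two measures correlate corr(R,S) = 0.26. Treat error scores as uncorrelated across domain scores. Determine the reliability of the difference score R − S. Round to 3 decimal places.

Var(R−S) = 1 + 1 − 2·0.26 = 2 − 0.52 = 1.48.
Because errors are independent across components, Cov(Tᵢ,Tⱼ) = Cov(Xᵢ,Xⱼ); the off-diagonal part of the true-score variance is the same as above.
True-score variance = [0.79 + 0.71] − 0.52 = 1.5 − 0.52 = 0.98.
Reliability = 0.98 / 1.48 = 0.662.

0.662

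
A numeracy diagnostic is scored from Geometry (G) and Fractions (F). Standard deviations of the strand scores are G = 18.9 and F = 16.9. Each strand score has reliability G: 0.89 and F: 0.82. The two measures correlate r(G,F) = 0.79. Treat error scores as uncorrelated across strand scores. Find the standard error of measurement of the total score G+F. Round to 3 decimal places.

9.524

Var(total) = 642.82 + 504.668 = 1147.49.
True-score variance = 552.117 + 504.668 = 1056.78, so reliability = 0.9210.
Error variance = 1147.49 − 1056.78 = 90.7029; SEM = √90.7029 = 9.524.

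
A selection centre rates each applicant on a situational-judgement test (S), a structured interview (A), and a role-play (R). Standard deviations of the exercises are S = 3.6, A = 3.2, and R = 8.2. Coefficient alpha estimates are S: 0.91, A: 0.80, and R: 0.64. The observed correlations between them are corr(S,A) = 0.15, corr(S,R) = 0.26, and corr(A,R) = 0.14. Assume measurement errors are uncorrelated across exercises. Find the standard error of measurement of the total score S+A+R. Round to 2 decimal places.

Var(total) = 90.44 + 26.1536 = 116.594.
True-score variance = 63.0192 + 26.1536 = 89.1728, so reliability = 0.7648.
Error variance = 116.594 − 89.1728 = 27.4208; SEM = √27.4208 = 5.24.

5.24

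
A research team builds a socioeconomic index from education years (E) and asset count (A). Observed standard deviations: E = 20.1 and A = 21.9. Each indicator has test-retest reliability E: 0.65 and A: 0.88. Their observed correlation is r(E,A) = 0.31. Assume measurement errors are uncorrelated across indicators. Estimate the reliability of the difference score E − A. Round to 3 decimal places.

Var(E−A) = 20.1² + 21.9² − 2·20.1·21.9·0.31 = 883.62 − 272.918 = 610.702.
Because errors are independent across components, Cov(Tᵢ,Tⱼ) = Cov(Xᵢ,Xⱼ); the off-diagonal part of the true-score variance is the same as above.
True-score variance = [20.1²·0.65 + 21.9²·0.88] − 272.918 = 684.663 − 272.918 = 411.745.
Reliability = 411.745 / 610.702 = 0.674.

0.674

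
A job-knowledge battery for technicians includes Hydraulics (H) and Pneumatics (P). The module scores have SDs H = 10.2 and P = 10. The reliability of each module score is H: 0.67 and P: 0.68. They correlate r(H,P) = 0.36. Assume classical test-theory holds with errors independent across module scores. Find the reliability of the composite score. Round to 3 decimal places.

Var(H+P) = 10.2² + 10² + 2·[10.2·10·0.36] = 204.04 + 73.44 = 277.48.
With uncorrelated errors the cross-covariances are all true-score covariance, so they carry over unchanged; only the diagonal terms shrink to ρᵢσᵢ².
True-score variance = [10.2²·0.67 + 10²·0.68] + 73.44 = 137.707 + 73.44 = 211.147.
Reliability = 211.147 / 277.48 = 0.761.

0.761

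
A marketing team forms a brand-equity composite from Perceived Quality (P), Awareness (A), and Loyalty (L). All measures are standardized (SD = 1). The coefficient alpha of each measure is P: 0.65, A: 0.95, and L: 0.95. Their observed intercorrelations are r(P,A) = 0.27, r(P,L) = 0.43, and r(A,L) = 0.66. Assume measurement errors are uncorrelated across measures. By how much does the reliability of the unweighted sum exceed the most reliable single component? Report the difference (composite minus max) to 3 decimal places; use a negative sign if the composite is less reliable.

-0.029

Var(sum) = 3 + 2.72 = 5.72; true-score variance = 2.55 + 2.72 = 5.27; composite reliability = 0.9213.
Max component reliability = 0.9500.
Difference = 0.9213 − 0.9500 = -0.029.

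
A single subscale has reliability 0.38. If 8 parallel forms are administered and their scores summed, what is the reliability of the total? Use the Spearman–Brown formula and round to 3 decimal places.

ρ_k = kρ / (1 + (k−1)ρ) = 8·0.38 / (1 + 7·0.38) = 3.040 / 3.660 = 0.831.

0.831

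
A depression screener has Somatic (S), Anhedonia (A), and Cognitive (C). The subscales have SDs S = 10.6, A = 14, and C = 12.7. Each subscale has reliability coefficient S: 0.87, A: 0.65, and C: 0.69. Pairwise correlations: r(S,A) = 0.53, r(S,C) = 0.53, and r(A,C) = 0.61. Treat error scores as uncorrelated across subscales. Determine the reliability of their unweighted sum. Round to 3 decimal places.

0.865

Var(S+A+C) = 10.6² + 14² + 12.7² + 2·[10.6·14·0.53 + 10.6·12.7·0.53 + 14·12.7·0.61] = 469.65 + 516.917 = 986.567.
With uncorrelated errors the cross-covariances are all true-score covariance, so they carry over unchanged; only the diagonal terms shrink to ρᵢσᵢ².
True-score variance = [10.6²·0.87 + 14²·0.65 + 12.7²·0.69] + 516.917 = 336.443 + 516.917 = 853.361.
Reliability = 853.361 / 986.567 = 0.865.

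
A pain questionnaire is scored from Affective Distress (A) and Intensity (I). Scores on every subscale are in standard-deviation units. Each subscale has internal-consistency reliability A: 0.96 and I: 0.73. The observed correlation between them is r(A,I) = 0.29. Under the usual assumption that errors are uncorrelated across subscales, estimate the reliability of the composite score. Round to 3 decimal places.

0.880

Var(A+I) = 2 + 2·[0.29] = 2 + 0.58 = 2.58.
Because errors are independent across components, Cov(Tᵢ,Tⱼ) = Cov(Xᵢ,Xⱼ); the off-diagonal part of the true-score variance is the same as above.
True-score variance = [0.96 + 0.73] + 0.58 = 1.69 + 0.58 = 2.27.
Reliability = 2.27 / 2.58 = 0.880.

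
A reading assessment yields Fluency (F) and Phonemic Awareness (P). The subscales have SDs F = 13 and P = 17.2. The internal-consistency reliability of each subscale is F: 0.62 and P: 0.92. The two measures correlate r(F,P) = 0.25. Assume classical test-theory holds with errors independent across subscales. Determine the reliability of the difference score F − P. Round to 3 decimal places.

0.751

Var(F−P) = 13² + 17.2² − 2·13·17.2·0.25 = 464.84 − 111.8 = 353.04.
With uncorrelated errors the cross-covariances are all true-score covariance, so they carry over unchanged; only the diagonal terms shrink to ρᵢσᵢ².
True-score variance = [13²·0.62 + 17.2²·0.92] − 111.8 = 376.953 − 111.8 = 265.153.
Reliability = 265.153 / 353.04 = 0.751.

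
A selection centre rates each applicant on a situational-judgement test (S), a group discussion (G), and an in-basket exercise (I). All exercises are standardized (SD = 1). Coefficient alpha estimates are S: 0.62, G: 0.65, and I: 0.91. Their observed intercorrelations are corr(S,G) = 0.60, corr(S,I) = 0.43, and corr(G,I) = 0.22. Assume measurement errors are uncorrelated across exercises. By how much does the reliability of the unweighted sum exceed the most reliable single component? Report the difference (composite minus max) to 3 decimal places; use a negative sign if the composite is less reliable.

Var(sum) = 3 + 2.5 = 5.5; true-score variance = 2.18 + 2.5 = 4.68; composite reliability = 0.8509.
Max component reliability = 0.9100.
Difference = 0.8509 − 0.9100 = -0.059.

-0.059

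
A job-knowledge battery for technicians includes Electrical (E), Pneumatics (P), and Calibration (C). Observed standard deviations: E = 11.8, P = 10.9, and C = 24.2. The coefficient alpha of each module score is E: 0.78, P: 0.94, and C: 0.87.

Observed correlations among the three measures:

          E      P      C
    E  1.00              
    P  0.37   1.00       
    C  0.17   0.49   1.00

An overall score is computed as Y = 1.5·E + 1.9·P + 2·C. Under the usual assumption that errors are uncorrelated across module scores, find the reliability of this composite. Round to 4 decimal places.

0.9138

Var(Y) = 1.5²·11.8² + 1.9²·10.9² + 2²·24.2² + 2·[2.85·11.8·10.9·0.37 + 3·11.8·24.2·0.17 + 3.8·10.9·24.2·0.49] = 3084.75 + 1544.85 = 4629.6.
Because errors are independent across components, Cov(Tᵢ,Tⱼ) = Cov(Xᵢ,Xⱼ); the off-diagonal part of the true-score variance is the same as above.
True-score variance = [1.5²·11.8²·0.78 + 1.9²·10.9²·0.94 + 2²·24.2²·0.87] + 1544.85 = 2685.56 + 1544.85 = 4230.41.
Reliability = 4230.41 / 4629.6 = 0.9138.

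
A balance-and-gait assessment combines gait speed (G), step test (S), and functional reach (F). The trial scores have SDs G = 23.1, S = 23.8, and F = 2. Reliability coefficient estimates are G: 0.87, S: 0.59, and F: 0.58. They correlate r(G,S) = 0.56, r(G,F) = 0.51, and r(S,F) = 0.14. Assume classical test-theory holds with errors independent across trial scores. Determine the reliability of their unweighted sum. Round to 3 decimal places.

Var(G+S+F) = 23.1² + 23.8² + 2² + 2·[23.1·23.8·0.56 + 23.1·2·0.51 + 23.8·2·0.14] = 1104.05 + 676.206 = 1780.26.
With uncorrelated errors the cross-covariances are all true-score covariance, so they carry over unchanged; only the diagonal terms shrink to ρᵢσᵢ².
True-score variance = [23.1²·0.87 + 23.8²·0.59 + 2²·0.58] + 676.206 = 800.76 + 676.206 = 1476.97.
Reliability = 1476.97 / 1780.26 = 0.830.

0.830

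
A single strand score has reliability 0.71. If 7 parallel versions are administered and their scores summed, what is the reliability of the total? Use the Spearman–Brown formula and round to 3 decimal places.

0.945

ρ_k = kρ / (1 + (k−1)ρ) = 7·0.71 / (1 + 6·0.71) = 4.970 / 5.260 = 0.945.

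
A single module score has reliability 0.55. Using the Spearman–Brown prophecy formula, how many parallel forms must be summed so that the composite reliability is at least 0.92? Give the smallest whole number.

10

k ≥ ρ*(1−ρ₁)/(ρ₁(1−ρ*)) = 0.92·0.45 / (0.55·0.08) = 9.409.
Smallest integer k = 10.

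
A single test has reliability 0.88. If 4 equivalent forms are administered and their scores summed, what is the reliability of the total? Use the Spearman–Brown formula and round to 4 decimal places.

ρ_k = kρ / (1 + (k−1)ρ) = 4·0.88 / (1 + 3·0.88) = 3.520 / 3.640 = 0.9670.

0.9670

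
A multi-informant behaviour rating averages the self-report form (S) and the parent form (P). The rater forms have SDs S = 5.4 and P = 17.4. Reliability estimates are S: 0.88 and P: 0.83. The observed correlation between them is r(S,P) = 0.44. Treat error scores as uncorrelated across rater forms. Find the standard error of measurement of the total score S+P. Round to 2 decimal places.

7.41

Var(total) = 331.92 + 82.6848 = 414.605.
True-score variance = 276.952 + 82.6848 = 359.636, so reliability = 0.8674.
Error variance = 414.605 − 359.636 = 54.9684; SEM = √54.9684 = 7.41.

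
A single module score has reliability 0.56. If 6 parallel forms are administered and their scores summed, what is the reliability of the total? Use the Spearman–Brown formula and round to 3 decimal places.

0.884

ρ_k = kρ / (1 + (k−1)ρ) = 6·0.56 / (1 + 5·0.56) = 3.360 / 3.800 = 0.884.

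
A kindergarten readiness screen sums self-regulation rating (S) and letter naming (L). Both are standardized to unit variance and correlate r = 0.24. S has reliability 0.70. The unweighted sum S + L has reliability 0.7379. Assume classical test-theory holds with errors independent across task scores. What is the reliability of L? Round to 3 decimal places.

0.650

Var(S+L) = 2 + 2·0.24 = 2.480.
True-score variance = ρ_S + ρ_L + 2·0.24, so 0.7379 = (0.70 + ρ_L + 0.48) / 2.480.
ρ_L = 0.7379·2.480 − 0.70 − 0.48 = 0.650.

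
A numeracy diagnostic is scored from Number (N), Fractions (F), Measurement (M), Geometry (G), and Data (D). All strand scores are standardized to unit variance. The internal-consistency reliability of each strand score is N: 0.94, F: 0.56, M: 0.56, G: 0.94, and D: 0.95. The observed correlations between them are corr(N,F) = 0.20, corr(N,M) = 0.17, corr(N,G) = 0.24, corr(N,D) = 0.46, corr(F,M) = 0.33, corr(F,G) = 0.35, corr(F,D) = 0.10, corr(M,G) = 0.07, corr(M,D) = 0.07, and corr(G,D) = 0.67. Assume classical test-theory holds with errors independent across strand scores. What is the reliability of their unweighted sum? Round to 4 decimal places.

0.8983

Var(N+F+M+G+D) = 5 + 2·[0.20 + 0.17 + 0.24 + 0.46 + 0.33 + 0.35 + 0.10 + 0.07 + 0.07 + 0.67] = 5 + 5.32 = 10.32.
With uncorrelated errors the cross-covariances are all true-score covariance, so they carry over unchanged; only the diagonal terms shrink to ρᵢσᵢ².
True-score variance = [0.94 + 0.56 + 0.56 + 0.94 + 0.95] + 5.32 = 3.95 + 5.32 = 9.27.
Reliability = 9.27 / 10.32 = 0.8983.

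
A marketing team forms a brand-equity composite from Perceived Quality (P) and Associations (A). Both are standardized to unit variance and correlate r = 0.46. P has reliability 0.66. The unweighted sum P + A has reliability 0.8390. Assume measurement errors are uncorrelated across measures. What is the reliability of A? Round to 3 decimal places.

Var(P+A) = 2 + 2·0.46 = 2.920.
True-score variance = ρ_P + ρ_A + 2·0.46, so 0.8390 = (0.66 + ρ_A + 0.92) / 2.920.
ρ_A = 0.8390·2.920 − 0.66 − 0.92 = 0.870.

0.870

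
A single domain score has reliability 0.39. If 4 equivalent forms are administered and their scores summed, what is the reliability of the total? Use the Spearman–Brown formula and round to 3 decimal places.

ρ_k = kρ / (1 + (k−1)ρ) = 4·0.39 / (1 + 3·0.39) = 1.560 / 2.170 = 0.719.

0.719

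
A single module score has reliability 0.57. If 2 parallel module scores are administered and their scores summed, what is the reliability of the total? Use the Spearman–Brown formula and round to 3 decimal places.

ρ_k = kρ / (1 + (k−1)ρ) = 2·0.57 / (1 + 1·0.57) = 1.140 / 1.570 = 0.726.

0.726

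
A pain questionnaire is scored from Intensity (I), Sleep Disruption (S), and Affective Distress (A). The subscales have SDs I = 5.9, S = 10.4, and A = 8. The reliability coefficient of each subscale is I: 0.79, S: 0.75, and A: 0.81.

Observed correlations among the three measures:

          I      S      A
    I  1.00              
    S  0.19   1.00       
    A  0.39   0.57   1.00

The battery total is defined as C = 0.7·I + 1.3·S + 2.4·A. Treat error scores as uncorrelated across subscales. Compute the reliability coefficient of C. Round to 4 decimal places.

0.8741

Var(C) = 0.7²·5.9² + 1.3²·10.4² + 2.4²·8² + 2·[0.91·5.9·10.4·0.19 + 1.68·5.9·8·0.39 + 3.12·10.4·8·0.57] = 568.487 + 378.995 = 947.482.
Under uncorrelated errors the observed covariances equal the true-score covariances, so only the own-variance terms attenuate.
True-score variance = [0.7²·5.9²·0.79 + 1.3²·10.4²·0.75 + 2.4²·8²·0.81] + 378.995 = 449.166 + 378.995 = 828.161.
Reliability = 828.161 / 947.482 = 0.8741.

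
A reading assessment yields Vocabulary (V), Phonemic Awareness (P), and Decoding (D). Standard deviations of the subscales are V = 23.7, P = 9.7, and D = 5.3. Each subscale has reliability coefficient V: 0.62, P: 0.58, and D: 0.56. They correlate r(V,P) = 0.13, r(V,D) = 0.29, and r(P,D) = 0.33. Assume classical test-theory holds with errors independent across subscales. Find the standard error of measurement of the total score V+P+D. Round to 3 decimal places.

Var(total) = 683.87 + 166.556 = 850.426.
True-score variance = 418.55 + 166.556 = 585.106, so reliability = 0.6880.
Error variance = 850.426 − 585.106 = 265.32; SEM = √265.32 = 16.289.

16.289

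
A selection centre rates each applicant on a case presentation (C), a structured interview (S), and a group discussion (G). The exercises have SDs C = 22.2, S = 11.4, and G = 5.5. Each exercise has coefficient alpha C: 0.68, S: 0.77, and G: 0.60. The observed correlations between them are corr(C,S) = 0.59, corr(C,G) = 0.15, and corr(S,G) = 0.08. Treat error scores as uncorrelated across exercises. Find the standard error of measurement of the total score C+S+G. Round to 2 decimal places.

14.13

Var(total) = 653.05 + 345.296 = 998.346.
True-score variance = 453.35 + 345.296 = 798.647, so reliability = 0.8000.
Error variance = 998.346 − 798.647 = 199.7; SEM = √199.7 = 14.13.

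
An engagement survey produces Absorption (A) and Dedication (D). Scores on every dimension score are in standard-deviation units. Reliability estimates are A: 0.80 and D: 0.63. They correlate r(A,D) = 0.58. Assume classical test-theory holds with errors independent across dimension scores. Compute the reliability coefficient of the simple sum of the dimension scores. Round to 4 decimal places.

Var(A+D) = 2 + 2·[0.58] = 2 + 1.16 = 3.16.
Because errors are independent across components, Cov(Tᵢ,Tⱼ) = Cov(Xᵢ,Xⱼ); the off-diagonal part of the true-score variance is the same as above.
True-score variance = [0.80 + 0.63] + 1.16 = 1.43 + 1.16 = 2.59.
Reliability = 2.59 / 3.16 = 0.8196.

0.8196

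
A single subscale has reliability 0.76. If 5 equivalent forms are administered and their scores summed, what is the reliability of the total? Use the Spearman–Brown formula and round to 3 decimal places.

0.941

ρ_k = kρ / (1 + (k−1)ρ) = 5·0.76 / (1 + 4·0.76) = 3.800 / 4.040 = 0.941.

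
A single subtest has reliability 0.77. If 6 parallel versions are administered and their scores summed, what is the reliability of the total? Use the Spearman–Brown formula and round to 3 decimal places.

0.953

ρ_k = kρ / (1 + (k−1)ρ) = 6·0.77 / (1 + 5·0.77) = 4.620 / 4.850 = 0.953.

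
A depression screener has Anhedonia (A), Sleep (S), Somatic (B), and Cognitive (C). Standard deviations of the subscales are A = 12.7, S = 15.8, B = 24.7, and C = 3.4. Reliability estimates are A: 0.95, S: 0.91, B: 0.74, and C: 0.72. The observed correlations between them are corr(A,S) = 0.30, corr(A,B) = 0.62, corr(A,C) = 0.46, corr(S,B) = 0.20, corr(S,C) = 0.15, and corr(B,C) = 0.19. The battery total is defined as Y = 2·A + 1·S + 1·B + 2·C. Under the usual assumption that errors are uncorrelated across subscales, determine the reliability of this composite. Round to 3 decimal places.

0.924

Var(Y) = 2²·12.7² + 15.8² + 24.7² + 2²·3.4² + 2·[2·12.7·15.8·0.30 + 2·12.7·24.7·0.62 + 4·12.7·3.4·0.46 + 15.8·24.7·0.20 + 2·15.8·3.4·0.15 + 2·24.7·3.4·0.19] = 1551.13 + 1429.81 = 2980.94.
Because errors are independent across components, Cov(Tᵢ,Tⱼ) = Cov(Xᵢ,Xⱼ); the off-diagonal part of the true-score variance is the same as above.
True-score variance = [2²·12.7²·0.95 + 15.8²·0.91 + 24.7²·0.74 + 2²·3.4²·0.72] + 1429.81 = 1324.83 + 1429.81 = 2754.64.
Reliability = 2754.64 / 2980.94 = 0.924.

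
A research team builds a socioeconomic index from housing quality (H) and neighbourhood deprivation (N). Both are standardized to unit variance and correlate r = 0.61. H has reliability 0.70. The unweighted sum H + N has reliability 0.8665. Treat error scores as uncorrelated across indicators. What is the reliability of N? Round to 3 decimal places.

Var(H+N) = 2 + 2·0.61 = 3.220.
True-score variance = ρ_H + ρ_N + 2·0.61, so 0.8665 = (0.70 + ρ_N + 1.22) / 3.220.
ρ_N = 0.8665·3.220 − 0.70 − 1.22 = 0.870.

0.870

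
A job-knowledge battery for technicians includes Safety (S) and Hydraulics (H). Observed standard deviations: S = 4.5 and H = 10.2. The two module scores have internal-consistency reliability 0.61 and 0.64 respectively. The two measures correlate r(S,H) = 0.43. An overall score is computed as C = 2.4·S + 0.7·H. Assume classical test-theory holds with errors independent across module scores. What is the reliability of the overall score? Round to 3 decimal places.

Var(C) = 2.4²·4.5² + 0.7²·10.2² + 2·[1.68·4.5·10.2·0.43] = 167.62 + 66.3163 = 233.936.
Under uncorrelated errors the observed covariances equal the true-score covariances, so only the own-variance terms attenuate.
True-score variance = [2.4²·4.5²·0.61 + 0.7²·10.2²·0.64] + 66.3163 = 103.777 + 66.3163 = 170.094.
Reliability = 170.094 / 233.936 = 0.727.

0.727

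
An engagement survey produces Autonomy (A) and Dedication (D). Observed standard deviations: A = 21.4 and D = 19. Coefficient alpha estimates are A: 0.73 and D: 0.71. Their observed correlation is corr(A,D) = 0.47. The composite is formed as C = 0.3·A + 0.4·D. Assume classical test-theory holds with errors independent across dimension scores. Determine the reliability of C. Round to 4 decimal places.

0.8075

Var(C) = 0.3²·21.4² + 0.4²·19² + 2·[0.12·21.4·19·0.47] = 98.9764 + 45.8645 = 144.841.
Because errors are independent across components, Cov(Tᵢ,Tⱼ) = Cov(Xᵢ,Xⱼ); the off-diagonal part of the true-score variance is the same as above.
True-score variance = [0.3²·21.4²·0.73 + 0.4²·19²·0.71] + 45.8645 = 71.0976 + 45.8645 = 116.962.
Reliability = 116.962 / 144.841 = 0.8075.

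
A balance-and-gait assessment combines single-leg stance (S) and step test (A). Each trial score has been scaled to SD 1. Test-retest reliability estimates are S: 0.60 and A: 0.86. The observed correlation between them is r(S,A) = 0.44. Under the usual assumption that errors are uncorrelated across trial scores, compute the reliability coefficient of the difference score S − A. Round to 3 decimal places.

Var(S−A) = 1 + 1 − 2·0.44 = 2 − 0.88 = 1.12.
Under uncorrelated errors the observed covariances equal the true-score covariances, so only the own-variance terms attenuate.
True-score variance = [0.60 + 0.86] − 0.88 = 1.46 − 0.88 = 0.58.
Reliability = 0.58 / 1.12 = 0.518.

0.518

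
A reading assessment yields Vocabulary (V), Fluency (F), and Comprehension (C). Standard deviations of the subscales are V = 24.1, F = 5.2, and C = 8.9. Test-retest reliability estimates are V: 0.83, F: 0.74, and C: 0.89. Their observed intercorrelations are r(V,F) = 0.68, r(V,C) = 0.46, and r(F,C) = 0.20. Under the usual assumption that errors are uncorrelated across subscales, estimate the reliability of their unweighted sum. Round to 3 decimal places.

Var(V+F+C) = 24.1² + 5.2² + 8.9² + 2·[24.1·5.2·0.68 + 24.1·8.9·0.46 + 5.2·8.9·0.20] = 687.06 + 386.278 = 1073.34.
Because errors are independent across components, Cov(Tᵢ,Tⱼ) = Cov(Xᵢ,Xⱼ); the off-diagonal part of the true-score variance is the same as above.
True-score variance = [24.1²·0.83 + 5.2²·0.74 + 8.9²·0.89] + 386.278 = 572.579 + 386.278 = 958.857.
Reliability = 958.857 / 1073.34 = 0.893.

0.893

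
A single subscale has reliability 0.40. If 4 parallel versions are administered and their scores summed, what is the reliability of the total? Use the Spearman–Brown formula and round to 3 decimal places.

ρ_k = kρ / (1 + (k−1)ρ) = 4·0.40 / (1 + 3·0.40) = 1.600 / 2.200 = 0.727.

0.727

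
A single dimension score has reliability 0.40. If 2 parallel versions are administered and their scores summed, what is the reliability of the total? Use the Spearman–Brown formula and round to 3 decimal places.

0.571

ρ_k = kρ / (1 + (k−1)ρ) = 2·0.40 / (1 + 1·0.40) = 0.800 / 1.400 = 0.571.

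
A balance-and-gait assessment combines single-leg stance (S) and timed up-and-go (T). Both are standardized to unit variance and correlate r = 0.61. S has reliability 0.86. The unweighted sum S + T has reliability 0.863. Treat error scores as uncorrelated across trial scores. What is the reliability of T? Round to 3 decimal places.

0.699

Var(S+T) = 2 + 2·0.61 = 3.220.
True-score variance = ρ_S + ρ_T + 2·0.61, so 0.863 = (0.86 + ρ_T + 1.22) / 3.220.
ρ_T = 0.863·3.220 − 0.86 − 1.22 = 0.699.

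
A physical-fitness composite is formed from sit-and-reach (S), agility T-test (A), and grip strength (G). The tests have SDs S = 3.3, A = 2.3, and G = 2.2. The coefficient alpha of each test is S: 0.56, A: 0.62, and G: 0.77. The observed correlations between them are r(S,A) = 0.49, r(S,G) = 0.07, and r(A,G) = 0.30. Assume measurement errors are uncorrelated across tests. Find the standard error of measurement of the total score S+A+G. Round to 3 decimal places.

Var(total) = 21.02 + 11.4906 = 32.5106.
True-score variance = 13.105 + 11.4906 = 24.5956, so reliability = 0.7565.
Error variance = 32.5106 − 24.5956 = 7.915; SEM = √7.915 = 2.813.

2.813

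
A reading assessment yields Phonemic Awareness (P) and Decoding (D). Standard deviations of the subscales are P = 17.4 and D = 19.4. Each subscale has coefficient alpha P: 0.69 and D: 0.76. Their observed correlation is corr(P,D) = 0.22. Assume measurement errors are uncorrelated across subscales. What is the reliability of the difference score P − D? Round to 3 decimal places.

Var(P−D) = 17.4² + 19.4² − 2·17.4·19.4·0.22 = 679.12 − 148.526 = 530.594.
Under uncorrelated errors the observed covariances equal the true-score covariances, so only the own-variance terms attenuate.
True-score variance = [17.4²·0.69 + 19.4²·0.76] − 148.526 = 494.938 − 148.526 = 346.412.
Reliability = 346.412 / 530.594 = 0.653.

0.653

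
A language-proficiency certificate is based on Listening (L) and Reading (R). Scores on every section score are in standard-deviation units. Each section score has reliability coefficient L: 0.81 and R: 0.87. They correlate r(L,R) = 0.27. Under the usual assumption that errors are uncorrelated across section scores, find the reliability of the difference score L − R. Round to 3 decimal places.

0.781

Var(L−R) = 1 + 1 − 2·0.27 = 2 − 0.54 = 1.46.
Because errors are independent across components, Cov(Tᵢ,Tⱼ) = Cov(Xᵢ,Xⱼ); the off-diagonal part of the true-score variance is the same as above.
True-score variance = [0.81 + 0.87] − 0.54 = 1.68 − 0.54 = 1.14.
Reliability = 1.14 / 1.46 = 0.781.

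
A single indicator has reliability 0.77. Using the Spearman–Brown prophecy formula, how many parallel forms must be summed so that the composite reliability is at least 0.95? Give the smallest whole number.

k ≥ ρ*(1−ρ₁)/(ρ₁(1−ρ*)) = 0.95·0.23 / (0.77·0.05) = 5.675.
Smallest integer k = 6.

6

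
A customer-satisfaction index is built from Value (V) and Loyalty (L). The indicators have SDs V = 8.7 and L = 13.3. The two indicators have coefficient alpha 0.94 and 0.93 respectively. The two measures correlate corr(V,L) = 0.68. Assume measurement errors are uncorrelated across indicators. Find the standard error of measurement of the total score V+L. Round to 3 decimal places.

4.114

Var(total) = 252.58 + 157.366 = 409.946.
True-score variance = 235.656 + 157.366 = 393.022, so reliability = 0.9587.
Error variance = 409.946 − 393.022 = 16.9237; SEM = √16.9237 = 4.114.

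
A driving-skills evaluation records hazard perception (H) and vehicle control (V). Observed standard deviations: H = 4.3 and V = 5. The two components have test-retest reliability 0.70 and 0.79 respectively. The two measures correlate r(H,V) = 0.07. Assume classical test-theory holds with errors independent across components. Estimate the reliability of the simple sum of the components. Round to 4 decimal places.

0.7678

Var(H+V) = 4.3² + 5² + 2·[4.3·5·0.07] = 43.49 + 3.01 = 46.5.
Because errors are independent across components, Cov(Tᵢ,Tⱼ) = Cov(Xᵢ,Xⱼ); the off-diagonal part of the true-score variance is the same as above.
True-score variance = [4.3²·0.70 + 5²·0.79] + 3.01 = 32.693 + 3.01 = 35.703.
Reliability = 35.703 / 46.5 = 0.7678.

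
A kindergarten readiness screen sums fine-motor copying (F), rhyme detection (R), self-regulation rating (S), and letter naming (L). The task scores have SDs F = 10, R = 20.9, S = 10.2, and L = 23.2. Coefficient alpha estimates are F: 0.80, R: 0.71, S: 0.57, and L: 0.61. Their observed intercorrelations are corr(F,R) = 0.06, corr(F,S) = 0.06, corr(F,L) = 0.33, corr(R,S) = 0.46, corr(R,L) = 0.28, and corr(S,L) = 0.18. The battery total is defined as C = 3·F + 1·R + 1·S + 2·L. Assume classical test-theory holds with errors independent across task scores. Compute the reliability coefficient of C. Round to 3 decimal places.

Var(C) = 3²·10² + 20.9² + 10.2² + 2²·23.2² + 2·[3·10·20.9·0.06 + 3·10·10.2·0.06 + 6·10·23.2·0.33 + 20.9·10.2·0.46 + 2·20.9·23.2·0.28 + 2·10.2·23.2·0.18] = 3593.81 + 1940.25 = 5534.06.
Because errors are independent across components, Cov(Tᵢ,Tⱼ) = Cov(Xᵢ,Xⱼ); the off-diagonal part of the true-score variance is the same as above.
True-score variance = [3²·10²·0.80 + 20.9²·0.71 + 10.2²·0.57 + 2²·23.2²·0.61] + 1940.25 = 2402.74 + 1940.25 = 4343.
Reliability = 4343 / 5534.06 = 0.785.

0.785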